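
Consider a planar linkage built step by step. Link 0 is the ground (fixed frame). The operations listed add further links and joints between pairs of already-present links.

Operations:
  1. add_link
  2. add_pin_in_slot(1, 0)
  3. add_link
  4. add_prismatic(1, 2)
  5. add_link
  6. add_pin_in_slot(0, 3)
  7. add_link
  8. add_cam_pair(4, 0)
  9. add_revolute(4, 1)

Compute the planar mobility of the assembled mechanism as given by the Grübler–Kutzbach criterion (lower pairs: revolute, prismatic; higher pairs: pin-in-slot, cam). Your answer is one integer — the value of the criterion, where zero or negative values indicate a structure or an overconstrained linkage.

L=1 J1=0 J2=0
add link → L=2 J1=0 J2=0
PS@1,0 dof=2 J2 → L=2 J1=0 J2=1
add link → L=3 J1=0 J2=1
P@1,2 dof=1 J1 → L=3 J1=1 J2=1
add link → L=4 J1=1 J2=1
PS@0,3 dof=2 J2 → L=4 J1=1 J2=2
add link → L=5 J1=1 J2=2
C@4,0 dof=2 J2 → L=5 J1=1 J2=3
R@4,1 dof=1 J1 → L=5 J1=2 J2=3
M=3(L−1)−2J1−J2=3·4−2·2−3=5

M = 5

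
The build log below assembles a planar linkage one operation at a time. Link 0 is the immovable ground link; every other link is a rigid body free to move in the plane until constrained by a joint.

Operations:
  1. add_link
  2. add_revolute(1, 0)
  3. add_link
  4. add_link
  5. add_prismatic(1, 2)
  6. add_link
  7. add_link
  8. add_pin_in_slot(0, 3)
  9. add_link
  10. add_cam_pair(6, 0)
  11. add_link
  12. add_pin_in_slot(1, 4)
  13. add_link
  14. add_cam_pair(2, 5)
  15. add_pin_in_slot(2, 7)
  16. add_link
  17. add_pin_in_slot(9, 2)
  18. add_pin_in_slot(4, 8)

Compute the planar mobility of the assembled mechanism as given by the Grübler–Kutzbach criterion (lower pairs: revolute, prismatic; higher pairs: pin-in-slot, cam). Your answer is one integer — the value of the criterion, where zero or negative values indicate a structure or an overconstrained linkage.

(L,J1,J2)=(1,0,0); link0 fixed
link1: (2,0,0)
R 1-0 [J1]: (2,1,0)
link2: (3,1,0)
link3: (4,1,0)
P 1-2 [J1]: (4,2,0)
link4: (5,2,0)
link5: (6,2,0)
PS 0-3 [J2]: (6,2,1)
link6: (7,2,1)
C 6-0 [J2]: (7,2,2)
link7: (8,2,2)
PS 1-4 [J2]: (8,2,3)
link8: (9,2,3)
C 2-5 [J2]: (9,2,4)
PS 2-7 [J2]: (9,2,5)
link9: (10,2,5)
PS 9-2 [J2]: (10,2,6)
PS 4-8 [J2]: (10,2,7)
Grübler: 3·9 − 2·2 − 7 = 16

M = 16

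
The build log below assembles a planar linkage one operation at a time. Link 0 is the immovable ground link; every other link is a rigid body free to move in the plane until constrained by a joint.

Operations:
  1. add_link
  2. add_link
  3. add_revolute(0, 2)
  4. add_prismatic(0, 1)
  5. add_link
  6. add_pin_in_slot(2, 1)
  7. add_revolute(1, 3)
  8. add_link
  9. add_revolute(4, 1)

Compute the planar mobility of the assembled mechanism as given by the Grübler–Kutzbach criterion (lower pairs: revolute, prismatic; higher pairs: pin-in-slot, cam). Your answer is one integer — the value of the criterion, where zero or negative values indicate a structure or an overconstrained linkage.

[1;0;0] (link 0 is ground)
L+ [2;0;0]
L+ [3;0;0]
R(0,2)∈J1 [3;1;0]
P(0,1)∈J1 [3;2;0]
L+ [4;2;0]
PS(2,1)∈J2 [4;2;1]
R(1,3)∈J1 [4;3;1]
L+ [5;3;1]
R(4,1)∈J1 [5;4;1]
mobility = 12 − 8 − 1 = 3

M = 3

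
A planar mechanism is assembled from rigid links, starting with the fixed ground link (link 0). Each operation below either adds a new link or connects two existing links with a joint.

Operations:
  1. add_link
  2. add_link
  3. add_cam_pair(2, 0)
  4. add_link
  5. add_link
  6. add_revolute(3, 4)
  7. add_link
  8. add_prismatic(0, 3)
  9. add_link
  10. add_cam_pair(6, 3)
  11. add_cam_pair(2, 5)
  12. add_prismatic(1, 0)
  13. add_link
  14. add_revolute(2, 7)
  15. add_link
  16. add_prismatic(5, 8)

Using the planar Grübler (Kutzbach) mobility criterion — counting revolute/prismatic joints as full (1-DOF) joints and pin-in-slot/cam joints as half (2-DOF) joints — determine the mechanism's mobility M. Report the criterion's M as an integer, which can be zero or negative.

L=1 J1=0 J2=0
add link → L=2 J1=0 J2=0
add link → L=3 J1=0 J2=0
C@2,0 dof=2 J2 → L=3 J1=0 J2=1
add link → L=4 J1=0 J2=1
add link → L=5 J1=0 J2=1
R@3,4 dof=1 J1 → L=5 J1=1 J2=1
add link → L=6 J1=1 J2=1
P@0,3 dof=1 J1 → L=6 J1=2 J2=1
add link → L=7 J1=2 J2=1
C@6,3 dof=2 J2 → L=7 J1=2 J2=2
C@2,5 dof=2 J2 → L=7 J1=2 J2=3
P@1,0 dof=1 J1 → L=7 J1=3 J2=3
add link → L=8 J1=3 J2=3
R@2,7 dof=1 J1 → L=8 J1=4 J2=3
add link → L=9 J1=4 J2=3
P@5,8 dof=1 J1 → L=9 J1=5 J2=3
M=3(L−1)−2J1−J2=3·8−2·5−3=11

M = 11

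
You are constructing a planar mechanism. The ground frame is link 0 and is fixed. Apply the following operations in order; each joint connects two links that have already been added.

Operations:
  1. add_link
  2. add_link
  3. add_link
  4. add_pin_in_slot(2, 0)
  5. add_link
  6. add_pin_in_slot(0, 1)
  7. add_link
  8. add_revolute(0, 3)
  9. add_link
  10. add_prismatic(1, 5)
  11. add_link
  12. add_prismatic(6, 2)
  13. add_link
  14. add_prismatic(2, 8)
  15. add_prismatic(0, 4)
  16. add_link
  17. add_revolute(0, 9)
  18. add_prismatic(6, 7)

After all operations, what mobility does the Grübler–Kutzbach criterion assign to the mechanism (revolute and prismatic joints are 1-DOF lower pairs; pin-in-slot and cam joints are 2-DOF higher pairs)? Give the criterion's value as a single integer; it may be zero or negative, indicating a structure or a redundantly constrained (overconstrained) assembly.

M = 11

link 0 = ground. State L|J1|J2 = 1|0|0
+link1  2|0|0
+link2  3|0|0
+link3  4|0|0
PS(2,0) f=2→J2  4|0|1
+link4  5|0|1
PS(0,1) f=2→J2  5|0|2
+link5  6|0|2
R(0,3) f=1→J1  6|1|2
+link6  7|1|2
P(1,5) f=1→J1  7|2|2
+link7  8|2|2
P(6,2) f=1→J1  8|3|2
+link8  9|3|2
P(2,8) f=1→J1  9|4|2
P(0,4) f=1→J1  9|5|2
+link9  10|5|2
R(0,9) f=1→J1  10|6|2
P(6,7) f=1→J1  10|7|2
M = 3(10−1)−2·7−2 = 27−14−2 = 11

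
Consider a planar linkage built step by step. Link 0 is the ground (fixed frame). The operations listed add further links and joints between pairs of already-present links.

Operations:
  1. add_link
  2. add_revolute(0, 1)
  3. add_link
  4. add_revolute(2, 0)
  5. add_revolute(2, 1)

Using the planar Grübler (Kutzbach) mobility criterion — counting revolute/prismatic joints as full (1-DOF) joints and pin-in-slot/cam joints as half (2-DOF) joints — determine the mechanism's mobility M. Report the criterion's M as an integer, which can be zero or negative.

M = 0

ground; <1,0,0>
#1 <2,0,0>
R:0↔1 J1 <2,1,0>
#2 <3,1,0>
R:2↔0 J1 <3,2,0>
R:2↔1 J1 <3,3,0>
3×2 − 2×3 − 1×0 = 0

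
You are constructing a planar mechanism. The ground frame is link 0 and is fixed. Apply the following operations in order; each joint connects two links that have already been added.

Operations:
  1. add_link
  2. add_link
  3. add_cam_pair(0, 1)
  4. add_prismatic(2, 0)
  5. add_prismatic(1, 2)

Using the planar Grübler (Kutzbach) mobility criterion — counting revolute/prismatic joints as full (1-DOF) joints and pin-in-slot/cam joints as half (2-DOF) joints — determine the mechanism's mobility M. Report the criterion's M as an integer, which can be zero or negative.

M = 1

(L,J1,J2)=(1,0,0); link0 fixed
link1: (2,0,0)
link2: (3,0,0)
C 0-1 [J2]: (3,0,1)
P 2-0 [J1]: (3,1,1)
P 1-2 [J1]: (3,2,1)
Grübler: 3·2 − 2·2 − 1 = 1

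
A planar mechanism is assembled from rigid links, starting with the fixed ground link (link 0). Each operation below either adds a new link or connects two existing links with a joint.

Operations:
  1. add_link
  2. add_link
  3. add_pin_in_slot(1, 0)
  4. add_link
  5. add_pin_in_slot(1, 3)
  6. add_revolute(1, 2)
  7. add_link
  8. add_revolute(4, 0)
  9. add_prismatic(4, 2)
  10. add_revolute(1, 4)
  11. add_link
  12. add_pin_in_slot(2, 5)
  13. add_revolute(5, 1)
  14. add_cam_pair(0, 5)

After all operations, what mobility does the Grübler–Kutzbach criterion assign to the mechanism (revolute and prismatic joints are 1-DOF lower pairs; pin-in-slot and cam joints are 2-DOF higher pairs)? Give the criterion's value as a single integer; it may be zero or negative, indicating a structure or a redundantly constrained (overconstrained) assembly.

M = 1

L=1 J1=0 J2=0
add link → L=2 J1=0 J2=0
add link → L=3 J1=0 J2=0
PS@1,0 dof=2 J2 → L=3 J1=0 J2=1
add link → L=4 J1=0 J2=1
PS@1,3 dof=2 J2 → L=4 J1=0 J2=2
R@1,2 dof=1 J1 → L=4 J1=1 J2=2
add link → L=5 J1=1 J2=2
R@4,0 dof=1 J1 → L=5 J1=2 J2=2
P@4,2 dof=1 J1 → L=5 J1=3 J2=2
R@1,4 dof=1 J1 → L=5 J1=4 J2=2
add link → L=6 J1=4 J2=2
PS@2,5 dof=2 J2 → L=6 J1=4 J2=3
R@5,1 dof=1 J1 → L=6 J1=5 J2=3
C@0,5 dof=2 J2 → L=6 J1=5 J2=4
M=3(L−1)−2J1−J2=3·5−2·5−4=1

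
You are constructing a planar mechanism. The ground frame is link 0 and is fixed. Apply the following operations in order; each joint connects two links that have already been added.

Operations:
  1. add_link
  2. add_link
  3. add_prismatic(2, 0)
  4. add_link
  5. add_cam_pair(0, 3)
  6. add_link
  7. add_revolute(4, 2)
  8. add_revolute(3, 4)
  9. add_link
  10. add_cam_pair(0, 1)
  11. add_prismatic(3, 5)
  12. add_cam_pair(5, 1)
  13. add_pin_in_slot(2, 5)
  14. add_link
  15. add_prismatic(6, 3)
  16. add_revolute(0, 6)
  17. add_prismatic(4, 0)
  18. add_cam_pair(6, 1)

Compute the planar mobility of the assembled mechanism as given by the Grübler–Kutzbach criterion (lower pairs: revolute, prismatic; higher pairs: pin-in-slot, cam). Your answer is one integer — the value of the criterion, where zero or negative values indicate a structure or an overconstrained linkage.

ground; <1,0,0>
#1 <2,0,0>
#2 <3,0,0>
P:2↔0 J1 <3,1,0>
#3 <4,1,0>
C:0↔3 J2 <4,1,1>
#4 <5,1,1>
R:4↔2 J1 <5,2,1>
R:3↔4 J1 <5,3,1>
#5 <6,3,1>
C:0↔1 J2 <6,3,2>
P:3↔5 J1 <6,4,2>
C:5↔1 J2 <6,4,3>
PS:2↔5 J2 <6,4,4>
#6 <7,4,4>
P:6↔3 J1 <7,5,4>
R:0↔6 J1 <7,6,4>
P:4↔0 J1 <7,7,4>
C:6↔1 J2 <7,7,5>
3×6 − 2×7 − 1×5 = -1

M = -1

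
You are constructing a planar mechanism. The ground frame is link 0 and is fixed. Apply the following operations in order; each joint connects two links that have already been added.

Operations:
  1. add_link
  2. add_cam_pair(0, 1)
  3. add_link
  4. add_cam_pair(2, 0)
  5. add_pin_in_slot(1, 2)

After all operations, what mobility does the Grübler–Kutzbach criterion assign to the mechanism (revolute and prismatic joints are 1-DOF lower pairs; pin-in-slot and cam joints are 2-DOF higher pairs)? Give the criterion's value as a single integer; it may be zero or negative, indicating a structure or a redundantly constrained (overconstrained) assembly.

ground; <1,0,0>
#1 <2,0,0>
C:0↔1 J2 <2,0,1>
#2 <3,0,1>
C:2↔0 J2 <3,0,2>
PS:1↔2 J2 <3,0,3>
3×2 − 2×0 − 1×3 = 3

M = 3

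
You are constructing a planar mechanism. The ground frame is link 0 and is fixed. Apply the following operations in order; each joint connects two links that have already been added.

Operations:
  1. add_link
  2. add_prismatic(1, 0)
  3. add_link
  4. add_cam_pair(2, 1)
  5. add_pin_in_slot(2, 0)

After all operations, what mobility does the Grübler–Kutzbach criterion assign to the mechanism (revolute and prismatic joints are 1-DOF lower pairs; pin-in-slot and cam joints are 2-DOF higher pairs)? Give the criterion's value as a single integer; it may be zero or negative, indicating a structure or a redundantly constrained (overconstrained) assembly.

link 0 = ground. State L|J1|J2 = 1|0|0
+link1  2|0|0
P(1,0) f=1→J1  2|1|0
+link2  3|1|0
C(2,1) f=2→J2  3|1|1
PS(2,0) f=2→J2  3|1|2
M = 3(3−1)−2·1−2 = 6−2−2 = 2

M = 2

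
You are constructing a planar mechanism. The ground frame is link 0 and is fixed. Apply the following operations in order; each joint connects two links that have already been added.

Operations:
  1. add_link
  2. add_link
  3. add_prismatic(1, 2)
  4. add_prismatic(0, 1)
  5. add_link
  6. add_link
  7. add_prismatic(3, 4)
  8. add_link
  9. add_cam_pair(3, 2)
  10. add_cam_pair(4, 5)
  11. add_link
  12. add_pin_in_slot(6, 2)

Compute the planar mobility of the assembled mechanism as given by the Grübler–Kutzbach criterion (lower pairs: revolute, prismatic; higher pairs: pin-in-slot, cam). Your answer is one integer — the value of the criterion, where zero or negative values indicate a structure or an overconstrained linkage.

M = 9

L=1 J1=0 J2=0
add link → L=2 J1=0 J2=0
add link → L=3 J1=0 J2=0
P@1,2 dof=1 J1 → L=3 J1=1 J2=0
P@0,1 dof=1 J1 → L=3 J1=2 J2=0
add link → L=4 J1=2 J2=0
add link → L=5 J1=2 J2=0
P@3,4 dof=1 J1 → L=5 J1=3 J2=0
add link → L=6 J1=3 J2=0
C@3,2 dof=2 J2 → L=6 J1=3 J2=1
C@4,5 dof=2 J2 → L=6 J1=3 J2=2
add link → L=7 J1=3 J2=2
PS@6,2 dof=2 J2 → L=7 J1=3 J2=3
M=3(L−1)−2J1−J2=3·6−2·3−3=9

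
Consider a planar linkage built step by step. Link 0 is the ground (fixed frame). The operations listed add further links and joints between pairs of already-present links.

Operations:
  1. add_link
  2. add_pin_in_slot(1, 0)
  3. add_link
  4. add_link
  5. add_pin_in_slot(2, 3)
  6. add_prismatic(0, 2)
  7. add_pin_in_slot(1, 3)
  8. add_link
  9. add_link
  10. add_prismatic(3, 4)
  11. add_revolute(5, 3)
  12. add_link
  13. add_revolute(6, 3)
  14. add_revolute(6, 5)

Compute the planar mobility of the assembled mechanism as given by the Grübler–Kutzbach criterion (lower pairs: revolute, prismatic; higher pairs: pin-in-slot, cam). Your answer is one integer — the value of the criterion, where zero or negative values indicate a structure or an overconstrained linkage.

M = 5

(L,J1,J2)=(1,0,0); link0 fixed
link1: (2,0,0)
PS 1-0 [J2]: (2,0,1)
link2: (3,0,1)
link3: (4,0,1)
PS 2-3 [J2]: (4,0,2)
P 0-2 [J1]: (4,1,2)
PS 1-3 [J2]: (4,1,3)
link4: (5,1,3)
link5: (6,1,3)
P 3-4 [J1]: (6,2,3)
R 5-3 [J1]: (6,3,3)
link6: (7,3,3)
R 6-3 [J1]: (7,4,3)
R 6-5 [J1]: (7,5,3)
Grübler: 3·6 − 2·5 − 3 = 5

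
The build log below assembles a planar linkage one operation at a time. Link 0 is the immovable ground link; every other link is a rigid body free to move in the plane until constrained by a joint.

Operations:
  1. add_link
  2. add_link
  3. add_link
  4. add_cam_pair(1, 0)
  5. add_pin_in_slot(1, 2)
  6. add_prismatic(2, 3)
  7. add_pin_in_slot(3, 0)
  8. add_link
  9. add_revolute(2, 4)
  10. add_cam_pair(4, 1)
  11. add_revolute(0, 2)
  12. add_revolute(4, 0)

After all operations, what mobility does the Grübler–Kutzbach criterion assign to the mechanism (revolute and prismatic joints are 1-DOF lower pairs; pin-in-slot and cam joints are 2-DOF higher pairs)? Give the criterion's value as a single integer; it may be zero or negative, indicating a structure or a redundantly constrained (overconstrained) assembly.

M = 0

L=1 J1=0 J2=0
add link → L=2 J1=0 J2=0
add link → L=3 J1=0 J2=0
add link → L=4 J1=0 J2=0
C@1,0 dof=2 J2 → L=4 J1=0 J2=1
PS@1,2 dof=2 J2 → L=4 J1=0 J2=2
P@2,3 dof=1 J1 → L=4 J1=1 J2=2
PS@3,0 dof=2 J2 → L=4 J1=1 J2=3
add link → L=5 J1=1 J2=3
R@2,4 dof=1 J1 → L=5 J1=2 J2=3
C@4,1 dof=2 J2 → L=5 J1=2 J2=4
R@0,2 dof=1 J1 → L=5 J1=3 J2=4
R@4,0 dof=1 J1 → L=5 J1=4 J2=4
M=3(L−1)−2J1−J2=3·4−2·4−4=0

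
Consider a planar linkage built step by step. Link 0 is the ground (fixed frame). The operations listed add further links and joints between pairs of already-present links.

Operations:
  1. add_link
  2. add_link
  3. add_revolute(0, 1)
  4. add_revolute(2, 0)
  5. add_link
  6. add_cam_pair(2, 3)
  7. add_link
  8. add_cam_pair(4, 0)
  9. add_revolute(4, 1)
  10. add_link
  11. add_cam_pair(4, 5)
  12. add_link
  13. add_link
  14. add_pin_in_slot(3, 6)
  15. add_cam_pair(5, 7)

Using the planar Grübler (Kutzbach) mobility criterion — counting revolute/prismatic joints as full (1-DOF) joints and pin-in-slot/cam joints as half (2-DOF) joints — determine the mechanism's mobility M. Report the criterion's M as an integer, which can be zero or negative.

M = 10

L=1 J1=0 J2=0
add link → L=2 J1=0 J2=0
add link → L=3 J1=0 J2=0
R@0,1 dof=1 J1 → L=3 J1=1 J2=0
R@2,0 dof=1 J1 → L=3 J1=2 J2=0
add link → L=4 J1=2 J2=0
C@2,3 dof=2 J2 → L=4 J1=2 J2=1
add link → L=5 J1=2 J2=1
C@4,0 dof=2 J2 → L=5 J1=2 J2=2
R@4,1 dof=1 J1 → L=5 J1=3 J2=2
add link → L=6 J1=3 J2=2
C@4,5 dof=2 J2 → L=6 J1=3 J2=3
add link → L=7 J1=3 J2=3
add link → L=8 J1=3 J2=3
PS@3,6 dof=2 J2 → L=8 J1=3 J2=4
C@5,7 dof=2 J2 → L=8 J1=3 J2=5
M=3(L−1)−2J1−J2=3·7−2·3−5=10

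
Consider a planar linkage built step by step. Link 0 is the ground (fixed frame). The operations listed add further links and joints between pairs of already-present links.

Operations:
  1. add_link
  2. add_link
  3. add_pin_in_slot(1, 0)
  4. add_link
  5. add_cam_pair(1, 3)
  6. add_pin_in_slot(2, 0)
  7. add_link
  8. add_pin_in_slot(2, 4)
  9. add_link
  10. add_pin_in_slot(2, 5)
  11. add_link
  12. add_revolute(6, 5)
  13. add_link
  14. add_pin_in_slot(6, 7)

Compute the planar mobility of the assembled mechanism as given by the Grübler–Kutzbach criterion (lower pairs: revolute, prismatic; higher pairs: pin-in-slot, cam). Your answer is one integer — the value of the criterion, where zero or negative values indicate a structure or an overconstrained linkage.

M = 13

(L,J1,J2)=(1,0,0); link0 fixed
link1: (2,0,0)
link2: (3,0,0)
PS 1-0 [J2]: (3,0,1)
link3: (4,0,1)
C 1-3 [J2]: (4,0,2)
PS 2-0 [J2]: (4,0,3)
link4: (5,0,3)
PS 2-4 [J2]: (5,0,4)
link5: (6,0,4)
PS 2-5 [J2]: (6,0,5)
link6: (7,0,5)
R 6-5 [J1]: (7,1,5)
link7: (8,1,5)
PS 6-7 [J2]: (8,1,6)
Grübler: 3·7 − 2·1 − 6 = 13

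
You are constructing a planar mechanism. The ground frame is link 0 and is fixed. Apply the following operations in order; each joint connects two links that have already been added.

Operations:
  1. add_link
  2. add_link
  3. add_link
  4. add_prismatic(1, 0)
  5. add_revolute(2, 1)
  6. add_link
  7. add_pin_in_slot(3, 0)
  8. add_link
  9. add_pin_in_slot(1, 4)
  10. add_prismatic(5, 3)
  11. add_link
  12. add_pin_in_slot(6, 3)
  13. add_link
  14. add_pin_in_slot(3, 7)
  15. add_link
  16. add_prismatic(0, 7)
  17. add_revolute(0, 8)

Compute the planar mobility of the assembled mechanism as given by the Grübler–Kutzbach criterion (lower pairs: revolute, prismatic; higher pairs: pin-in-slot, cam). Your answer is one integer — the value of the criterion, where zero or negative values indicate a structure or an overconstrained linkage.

L=1 J1=0 J2=0
add link → L=2 J1=0 J2=0
add link → L=3 J1=0 J2=0
add link → L=4 J1=0 J2=0
P@1,0 dof=1 J1 → L=4 J1=1 J2=0
R@2,1 dof=1 J1 → L=4 J1=2 J2=0
add link → L=5 J1=2 J2=0
PS@3,0 dof=2 J2 → L=5 J1=2 J2=1
add link → L=6 J1=2 J2=1
PS@1,4 dof=2 J2 → L=6 J1=2 J2=2
P@5,3 dof=1 J1 → L=6 J1=3 J2=2
add link → L=7 J1=3 J2=2
PS@6,3 dof=2 J2 → L=7 J1=3 J2=3
add link → L=8 J1=3 J2=3
PS@3,7 dof=2 J2 → L=8 J1=3 J2=4
add link → L=9 J1=3 J2=4
P@0,7 dof=1 J1 → L=9 J1=4 J2=4
R@0,8 dof=1 J1 → L=9 J1=5 J2=4
M=3(L−1)−2J1−J2=3·8−2·5−4=10

M = 10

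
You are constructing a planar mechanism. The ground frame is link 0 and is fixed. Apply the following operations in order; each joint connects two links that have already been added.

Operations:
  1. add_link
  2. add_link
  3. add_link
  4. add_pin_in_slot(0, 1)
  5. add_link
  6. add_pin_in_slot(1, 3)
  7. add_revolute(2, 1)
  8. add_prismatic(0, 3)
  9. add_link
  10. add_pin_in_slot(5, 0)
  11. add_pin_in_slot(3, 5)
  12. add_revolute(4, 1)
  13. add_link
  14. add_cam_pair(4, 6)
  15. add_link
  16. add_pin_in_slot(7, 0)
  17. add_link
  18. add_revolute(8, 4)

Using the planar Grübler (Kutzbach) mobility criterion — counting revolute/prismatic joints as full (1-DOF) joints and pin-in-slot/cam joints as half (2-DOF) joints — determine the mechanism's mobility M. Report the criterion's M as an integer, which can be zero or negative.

M = 10

[1;0;0] (link 0 is ground)
L+ [2;0;0]
L+ [3;0;0]
L+ [4;0;0]
PS(0,1)∈J2 [4;0;1]
L+ [5;0;1]
PS(1,3)∈J2 [5;0;2]
R(2,1)∈J1 [5;1;2]
P(0,3)∈J1 [5;2;2]
L+ [6;2;2]
PS(5,0)∈J2 [6;2;3]
PS(3,5)∈J2 [6;2;4]
R(4,1)∈J1 [6;3;4]
L+ [7;3;4]
C(4,6)∈J2 [7;3;5]
L+ [8;3;5]
PS(7,0)∈J2 [8;3;6]
L+ [9;3;6]
R(8,4)∈J1 [9;4;6]
mobility = 24 − 8 − 6 = 10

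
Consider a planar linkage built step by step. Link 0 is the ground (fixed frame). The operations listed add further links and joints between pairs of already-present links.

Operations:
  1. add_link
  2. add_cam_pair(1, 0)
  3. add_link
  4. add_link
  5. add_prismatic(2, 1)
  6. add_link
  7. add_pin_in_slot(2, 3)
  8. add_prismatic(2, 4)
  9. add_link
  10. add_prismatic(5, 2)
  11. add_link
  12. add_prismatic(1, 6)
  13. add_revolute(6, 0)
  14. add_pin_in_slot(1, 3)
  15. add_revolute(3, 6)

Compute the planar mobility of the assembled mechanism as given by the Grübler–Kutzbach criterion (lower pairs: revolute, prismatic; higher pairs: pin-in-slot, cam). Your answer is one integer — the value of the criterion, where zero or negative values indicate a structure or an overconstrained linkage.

ground; <1,0,0>
#1 <2,0,0>
C:1↔0 J2 <2,0,1>
#2 <3,0,1>
#3 <4,0,1>
P:2↔1 J1 <4,1,1>
#4 <5,1,1>
PS:2↔3 J2 <5,1,2>
P:2↔4 J1 <5,2,2>
#5 <6,2,2>
P:5↔2 J1 <6,3,2>
#6 <7,3,2>
P:1↔6 J1 <7,4,2>
R:6↔0 J1 <7,5,2>
PS:1↔3 J2 <7,5,3>
R:3↔6 J1 <7,6,3>
3×6 − 2×6 − 1×3 = 3

M = 3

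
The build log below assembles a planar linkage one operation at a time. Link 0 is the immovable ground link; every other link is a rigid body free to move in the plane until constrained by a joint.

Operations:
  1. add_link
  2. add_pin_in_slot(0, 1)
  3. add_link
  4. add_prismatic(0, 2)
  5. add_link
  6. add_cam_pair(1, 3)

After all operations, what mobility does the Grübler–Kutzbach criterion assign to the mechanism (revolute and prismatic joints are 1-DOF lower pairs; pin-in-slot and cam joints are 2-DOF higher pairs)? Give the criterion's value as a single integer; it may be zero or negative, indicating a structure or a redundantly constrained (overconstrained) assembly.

M = 5

[1;0;0] (link 0 is ground)
L+ [2;0;0]
PS(0,1)∈J2 [2;0;1]
L+ [3;0;1]
P(0,2)∈J1 [3;1;1]
L+ [4;1;1]
C(1,3)∈J2 [4;1;2]
mobility = 9 − 2 − 2 = 5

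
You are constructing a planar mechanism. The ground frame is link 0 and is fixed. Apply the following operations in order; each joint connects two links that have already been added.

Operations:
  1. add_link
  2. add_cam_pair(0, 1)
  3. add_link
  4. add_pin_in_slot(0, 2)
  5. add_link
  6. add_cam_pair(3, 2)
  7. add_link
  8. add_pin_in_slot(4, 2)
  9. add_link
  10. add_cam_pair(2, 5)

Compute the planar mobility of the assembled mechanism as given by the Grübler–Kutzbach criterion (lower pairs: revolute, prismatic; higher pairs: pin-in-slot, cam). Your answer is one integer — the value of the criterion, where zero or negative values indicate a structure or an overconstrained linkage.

ground; <1,0,0>
#1 <2,0,0>
C:0↔1 J2 <2,0,1>
#2 <3,0,1>
PS:0↔2 J2 <3,0,2>
#3 <4,0,2>
C:3↔2 J2 <4,0,3>
#4 <5,0,3>
PS:4↔2 J2 <5,0,4>
#5 <6,0,4>
C:2↔5 J2 <6,0,5>
3×5 − 2×0 − 1×5 = 10

M = 10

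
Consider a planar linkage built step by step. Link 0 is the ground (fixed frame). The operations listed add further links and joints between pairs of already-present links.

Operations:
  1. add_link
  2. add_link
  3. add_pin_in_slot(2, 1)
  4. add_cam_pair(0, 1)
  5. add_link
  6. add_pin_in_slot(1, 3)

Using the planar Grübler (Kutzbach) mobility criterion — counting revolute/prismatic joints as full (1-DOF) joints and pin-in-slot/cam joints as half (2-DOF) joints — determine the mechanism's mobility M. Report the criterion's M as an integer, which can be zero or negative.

ground; <1,0,0>
#1 <2,0,0>
#2 <3,0,0>
PS:2↔1 J2 <3,0,1>
C:0↔1 J2 <3,0,2>
#3 <4,0,2>
PS:1↔3 J2 <4,0,3>
3×3 − 2×0 − 1×3 = 6

M = 6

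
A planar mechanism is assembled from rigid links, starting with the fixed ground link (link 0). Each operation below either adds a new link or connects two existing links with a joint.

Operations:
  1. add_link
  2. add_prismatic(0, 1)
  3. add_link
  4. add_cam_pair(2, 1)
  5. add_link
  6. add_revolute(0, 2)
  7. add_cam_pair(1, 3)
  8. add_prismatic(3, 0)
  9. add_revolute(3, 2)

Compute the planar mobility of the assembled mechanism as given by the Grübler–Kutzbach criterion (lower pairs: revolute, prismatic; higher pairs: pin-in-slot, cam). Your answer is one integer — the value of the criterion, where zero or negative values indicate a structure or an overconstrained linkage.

M = -1

ground; <1,0,0>
#1 <2,0,0>
P:0↔1 J1 <2,1,0>
#2 <3,1,0>
C:2↔1 J2 <3,1,1>
#3 <4,1,1>
R:0↔2 J1 <4,2,1>
C:1↔3 J2 <4,2,2>
P:3↔0 J1 <4,3,2>
R:3↔2 J1 <4,4,2>
3×3 − 2×4 − 1×2 = -1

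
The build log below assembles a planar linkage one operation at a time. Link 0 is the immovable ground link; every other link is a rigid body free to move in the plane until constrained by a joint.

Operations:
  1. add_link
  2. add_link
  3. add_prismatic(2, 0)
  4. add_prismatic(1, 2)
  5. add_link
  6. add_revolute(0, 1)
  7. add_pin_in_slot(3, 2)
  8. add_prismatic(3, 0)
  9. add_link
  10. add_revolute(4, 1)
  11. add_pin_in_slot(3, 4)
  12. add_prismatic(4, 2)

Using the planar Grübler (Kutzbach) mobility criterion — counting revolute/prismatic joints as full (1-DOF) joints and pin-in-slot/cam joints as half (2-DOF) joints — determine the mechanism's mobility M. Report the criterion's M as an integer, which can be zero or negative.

M = -2

L=1 J1=0 J2=0
add link → L=2 J1=0 J2=0
add link → L=3 J1=0 J2=0
P@2,0 dof=1 J1 → L=3 J1=1 J2=0
P@1,2 dof=1 J1 → L=3 J1=2 J2=0
add link → L=4 J1=2 J2=0
R@0,1 dof=1 J1 → L=4 J1=3 J2=0
PS@3,2 dof=2 J2 → L=4 J1=3 J2=1
P@3,0 dof=1 J1 → L=4 J1=4 J2=1
add link → L=5 J1=4 J2=1
R@4,1 dof=1 J1 → L=5 J1=5 J2=1
PS@3,4 dof=2 J2 → L=5 J1=5 J2=2
P@4,2 dof=1 J1 → L=5 J1=6 J2=2
M=3(L−1)−2J1−J2=3·4−2·6−2=-2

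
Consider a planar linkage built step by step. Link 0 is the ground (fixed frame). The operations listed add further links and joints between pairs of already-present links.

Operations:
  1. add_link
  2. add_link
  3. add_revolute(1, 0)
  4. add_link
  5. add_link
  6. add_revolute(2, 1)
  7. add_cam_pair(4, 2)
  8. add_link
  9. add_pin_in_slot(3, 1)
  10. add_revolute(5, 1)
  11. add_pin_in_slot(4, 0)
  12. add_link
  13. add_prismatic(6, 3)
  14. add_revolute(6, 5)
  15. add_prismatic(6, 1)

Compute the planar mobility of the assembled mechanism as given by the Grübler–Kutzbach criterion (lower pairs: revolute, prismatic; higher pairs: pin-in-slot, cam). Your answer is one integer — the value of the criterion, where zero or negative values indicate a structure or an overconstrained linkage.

M = 3

L=1 J1=0 J2=0
add link → L=2 J1=0 J2=0
add link → L=3 J1=0 J2=0
R@1,0 dof=1 J1 → L=3 J1=1 J2=0
add link → L=4 J1=1 J2=0
add link → L=5 J1=1 J2=0
R@2,1 dof=1 J1 → L=5 J1=2 J2=0
C@4,2 dof=2 J2 → L=5 J1=2 J2=1
add link → L=6 J1=2 J2=1
PS@3,1 dof=2 J2 → L=6 J1=2 J2=2
R@5,1 dof=1 J1 → L=6 J1=3 J2=2
PS@4,0 dof=2 J2 → L=6 J1=3 J2=3
add link → L=7 J1=3 J2=3
P@6,3 dof=1 J1 → L=7 J1=4 J2=3
R@6,5 dof=1 J1 → L=7 J1=5 J2=3
P@6,1 dof=1 J1 → L=7 J1=6 J2=3
M=3(L−1)−2J1−J2=3·6−2·6−3=3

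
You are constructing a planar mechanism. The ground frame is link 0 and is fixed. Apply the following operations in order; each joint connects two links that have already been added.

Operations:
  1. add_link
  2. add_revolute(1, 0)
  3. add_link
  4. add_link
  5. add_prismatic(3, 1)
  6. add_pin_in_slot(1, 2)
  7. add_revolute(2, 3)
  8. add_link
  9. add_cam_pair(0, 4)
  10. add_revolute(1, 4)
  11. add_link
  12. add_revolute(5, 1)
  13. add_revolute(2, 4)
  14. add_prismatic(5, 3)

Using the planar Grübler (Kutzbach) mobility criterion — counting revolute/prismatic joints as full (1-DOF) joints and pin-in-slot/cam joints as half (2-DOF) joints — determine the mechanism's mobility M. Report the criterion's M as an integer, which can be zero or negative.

link 0 = ground. State L|J1|J2 = 1|0|0
+link1  2|0|0
R(1,0) f=1→J1  2|1|0
+link2  3|1|0
+link3  4|1|0
P(3,1) f=1→J1  4|2|0
PS(1,2) f=2→J2  4|2|1
R(2,3) f=1→J1  4|3|1
+link4  5|3|1
C(0,4) f=2→J2  5|3|2
R(1,4) f=1→J1  5|4|2
+link5  6|4|2
R(5,1) f=1→J1  6|5|2
R(2,4) f=1→J1  6|6|2
P(5,3) f=1→J1  6|7|2
M = 3(6−1)−2·7−2 = 15−14−2 = -1

M = -1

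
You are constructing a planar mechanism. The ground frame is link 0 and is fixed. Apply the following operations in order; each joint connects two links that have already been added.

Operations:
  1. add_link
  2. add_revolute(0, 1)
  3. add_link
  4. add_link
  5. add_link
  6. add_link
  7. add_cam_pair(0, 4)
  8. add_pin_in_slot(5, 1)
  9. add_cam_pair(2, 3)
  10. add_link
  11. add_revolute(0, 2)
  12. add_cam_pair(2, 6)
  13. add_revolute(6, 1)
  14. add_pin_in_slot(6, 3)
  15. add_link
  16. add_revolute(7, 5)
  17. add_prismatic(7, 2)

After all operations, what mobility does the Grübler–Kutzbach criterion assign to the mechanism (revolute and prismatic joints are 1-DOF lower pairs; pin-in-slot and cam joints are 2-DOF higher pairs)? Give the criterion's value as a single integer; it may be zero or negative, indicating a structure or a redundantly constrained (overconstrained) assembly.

link 0 = ground. State L|J1|J2 = 1|0|0
+link1  2|0|0
R(0,1) f=1→J1  2|1|0
+link2  3|1|0
+link3  4|1|0
+link4  5|1|0
+link5  6|1|0
C(0,4) f=2→J2  6|1|1
PS(5,1) f=2→J2  6|1|2
C(2,3) f=2→J2  6|1|3
+link6  7|1|3
R(0,2) f=1→J1  7|2|3
C(2,6) f=2→J2  7|2|4
R(6,1) f=1→J1  7|3|4
PS(6,3) f=2→J2  7|3|5
+link7  8|3|5
R(7,5) f=1→J1  8|4|5
P(7,2) f=1→J1  8|5|5
M = 3(8−1)−2·5−5 = 21−10−5 = 6

M = 6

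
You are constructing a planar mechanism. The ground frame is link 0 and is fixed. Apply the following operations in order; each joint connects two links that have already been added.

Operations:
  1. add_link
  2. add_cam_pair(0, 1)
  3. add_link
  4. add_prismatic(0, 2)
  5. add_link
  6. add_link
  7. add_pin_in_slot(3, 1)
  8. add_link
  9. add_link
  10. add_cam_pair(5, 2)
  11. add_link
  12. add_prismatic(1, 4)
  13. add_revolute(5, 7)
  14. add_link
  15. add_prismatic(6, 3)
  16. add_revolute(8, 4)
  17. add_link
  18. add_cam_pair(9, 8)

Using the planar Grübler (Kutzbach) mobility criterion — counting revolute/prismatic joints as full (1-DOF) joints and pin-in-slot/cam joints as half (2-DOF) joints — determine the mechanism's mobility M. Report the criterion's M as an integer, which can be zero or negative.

M = 13

ground; <1,0,0>
#1 <2,0,0>
C:0↔1 J2 <2,0,1>
#2 <3,0,1>
P:0↔2 J1 <3,1,1>
#3 <4,1,1>
#4 <5,1,1>
PS:3↔1 J2 <5,1,2>
#5 <6,1,2>
#6 <7,1,2>
C:5↔2 J2 <7,1,3>
#7 <8,1,3>
P:1↔4 J1 <8,2,3>
R:5↔7 J1 <8,3,3>
#8 <9,3,3>
P:6↔3 J1 <9,4,3>
R:8↔4 J1 <9,5,3>
#9 <10,5,3>
C:9↔8 J2 <10,5,4>
3×9 − 2×5 − 1×4 = 13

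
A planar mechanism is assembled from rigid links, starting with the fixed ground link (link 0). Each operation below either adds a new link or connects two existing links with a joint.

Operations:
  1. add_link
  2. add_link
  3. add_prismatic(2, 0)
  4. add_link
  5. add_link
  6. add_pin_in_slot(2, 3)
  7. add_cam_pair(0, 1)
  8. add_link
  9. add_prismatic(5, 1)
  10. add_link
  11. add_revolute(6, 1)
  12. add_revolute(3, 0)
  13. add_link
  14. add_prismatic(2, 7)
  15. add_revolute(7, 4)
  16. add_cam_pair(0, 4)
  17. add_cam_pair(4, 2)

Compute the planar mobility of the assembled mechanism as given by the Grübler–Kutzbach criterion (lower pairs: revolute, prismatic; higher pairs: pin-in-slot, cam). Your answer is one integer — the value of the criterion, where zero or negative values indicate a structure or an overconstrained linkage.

M = 5

link 0 = ground. State L|J1|J2 = 1|0|0
+link1  2|0|0
+link2  3|0|0
P(2,0) f=1→J1  3|1|0
+link3  4|1|0
+link4  5|1|0
PS(2,3) f=2→J2  5|1|1
C(0,1) f=2→J2  5|1|2
+link5  6|1|2
P(5,1) f=1→J1  6|2|2
+link6  7|2|2
R(6,1) f=1→J1  7|3|2
R(3,0) f=1→J1  7|4|2
+link7  8|4|2
P(2,7) f=1→J1  8|5|2
R(7,4) f=1→J1  8|6|2
C(0,4) f=2→J2  8|6|3
C(4,2) f=2→J2  8|6|4
M = 3(8−1)−2·6−4 = 21−12−4 = 5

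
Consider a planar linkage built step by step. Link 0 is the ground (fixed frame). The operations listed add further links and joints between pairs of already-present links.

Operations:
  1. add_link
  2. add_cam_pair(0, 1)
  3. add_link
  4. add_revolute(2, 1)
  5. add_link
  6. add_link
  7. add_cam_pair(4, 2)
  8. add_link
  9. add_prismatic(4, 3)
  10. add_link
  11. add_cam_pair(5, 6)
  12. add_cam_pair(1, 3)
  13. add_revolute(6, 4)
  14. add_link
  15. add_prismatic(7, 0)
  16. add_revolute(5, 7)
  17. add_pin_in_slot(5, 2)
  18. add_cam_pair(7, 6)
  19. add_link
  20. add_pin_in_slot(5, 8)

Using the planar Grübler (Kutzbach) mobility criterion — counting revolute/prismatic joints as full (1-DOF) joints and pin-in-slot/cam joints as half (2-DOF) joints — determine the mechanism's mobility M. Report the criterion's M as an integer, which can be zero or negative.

link 0 = ground. State L|J1|J2 = 1|0|0
+link1  2|0|0
C(0,1) f=2→J2  2|0|1
+link2  3|0|1
R(2,1) f=1→J1  3|1|1
+link3  4|1|1
+link4  5|1|1
C(4,2) f=2→J2  5|1|2
+link5  6|1|2
P(4,3) f=1→J1  6|2|2
+link6  7|2|2
C(5,6) f=2→J2  7|2|3
C(1,3) f=2→J2  7|2|4
R(6,4) f=1→J1  7|3|4
+link7  8|3|4
P(7,0) f=1→J1  8|4|4
R(5,7) f=1→J1  8|5|4
PS(5,2) f=2→J2  8|5|5
C(7,6) f=2→J2  8|5|6
+link8  9|5|6
PS(5,8) f=2→J2  9|5|7
M = 3(9−1)−2·5−7 = 24−10−7 = 7

M = 7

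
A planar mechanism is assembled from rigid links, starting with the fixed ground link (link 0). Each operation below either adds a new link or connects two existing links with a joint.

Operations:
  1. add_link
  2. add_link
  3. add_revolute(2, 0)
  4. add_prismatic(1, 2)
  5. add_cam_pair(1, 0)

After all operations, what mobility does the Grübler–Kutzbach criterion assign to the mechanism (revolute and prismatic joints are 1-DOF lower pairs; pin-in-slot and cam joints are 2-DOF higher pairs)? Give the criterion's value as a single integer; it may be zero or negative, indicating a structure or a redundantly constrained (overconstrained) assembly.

[1;0;0] (link 0 is ground)
L+ [2;0;0]
L+ [3;0;0]
R(2,0)∈J1 [3;1;0]
P(1,2)∈J1 [3;2;0]
C(1,0)∈J2 [3;2;1]
mobility = 6 − 4 − 1 = 1

M = 1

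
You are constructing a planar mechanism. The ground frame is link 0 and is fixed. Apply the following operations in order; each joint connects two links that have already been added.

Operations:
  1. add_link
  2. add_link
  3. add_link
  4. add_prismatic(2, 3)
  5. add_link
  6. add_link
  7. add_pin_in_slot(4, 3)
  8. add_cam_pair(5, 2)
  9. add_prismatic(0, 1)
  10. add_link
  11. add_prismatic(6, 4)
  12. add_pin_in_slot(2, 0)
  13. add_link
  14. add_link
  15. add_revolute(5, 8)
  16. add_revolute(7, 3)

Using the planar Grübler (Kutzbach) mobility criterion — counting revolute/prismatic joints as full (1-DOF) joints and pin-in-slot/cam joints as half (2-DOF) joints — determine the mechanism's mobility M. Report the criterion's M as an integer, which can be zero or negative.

ground; <1,0,0>
#1 <2,0,0>
#2 <3,0,0>
#3 <4,0,0>
P:2↔3 J1 <4,1,0>
#4 <5,1,0>
#5 <6,1,0>
PS:4↔3 J2 <6,1,1>
C:5↔2 J2 <6,1,2>
P:0↔1 J1 <6,2,2>
#6 <7,2,2>
P:6↔4 J1 <7,3,2>
PS:2↔0 J2 <7,3,3>
#7 <8,3,3>
#8 <9,3,3>
R:5↔8 J1 <9,4,3>
R:7↔3 J1 <9,5,3>
3×8 − 2×5 − 1×3 = 11

M = 11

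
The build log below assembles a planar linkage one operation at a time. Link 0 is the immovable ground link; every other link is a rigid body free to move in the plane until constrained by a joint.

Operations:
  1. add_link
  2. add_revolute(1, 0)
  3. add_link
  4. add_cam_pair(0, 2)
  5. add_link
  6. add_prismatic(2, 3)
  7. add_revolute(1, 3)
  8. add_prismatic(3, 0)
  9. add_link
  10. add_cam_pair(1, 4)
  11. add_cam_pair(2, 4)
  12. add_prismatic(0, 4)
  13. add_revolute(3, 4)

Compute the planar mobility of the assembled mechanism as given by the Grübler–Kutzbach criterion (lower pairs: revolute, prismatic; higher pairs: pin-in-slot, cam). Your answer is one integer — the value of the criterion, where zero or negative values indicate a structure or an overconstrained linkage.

M = -3

(L,J1,J2)=(1,0,0); link0 fixed
link1: (2,0,0)
R 1-0 [J1]: (2,1,0)
link2: (3,1,0)
C 0-2 [J2]: (3,1,1)
link3: (4,1,1)
P 2-3 [J1]: (4,2,1)
R 1-3 [J1]: (4,3,1)
P 3-0 [J1]: (4,4,1)
link4: (5,4,1)
C 1-4 [J2]: (5,4,2)
C 2-4 [J2]: (5,4,3)
P 0-4 [J1]: (5,5,3)
R 3-4 [J1]: (5,6,3)
Grübler: 3·4 − 2·6 − 3 = -3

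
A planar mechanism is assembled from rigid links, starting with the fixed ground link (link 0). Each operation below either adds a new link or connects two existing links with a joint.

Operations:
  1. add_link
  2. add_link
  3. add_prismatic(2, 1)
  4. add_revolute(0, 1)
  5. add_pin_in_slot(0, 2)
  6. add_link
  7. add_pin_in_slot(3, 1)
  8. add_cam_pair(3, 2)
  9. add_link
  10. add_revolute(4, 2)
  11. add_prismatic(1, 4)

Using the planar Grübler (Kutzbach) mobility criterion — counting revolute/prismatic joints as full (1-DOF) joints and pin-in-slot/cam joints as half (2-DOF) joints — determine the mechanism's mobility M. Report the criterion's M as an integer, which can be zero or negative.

M = 1

(L,J1,J2)=(1,0,0); link0 fixed
link1: (2,0,0)
link2: (3,0,0)
P 2-1 [J1]: (3,1,0)
R 0-1 [J1]: (3,2,0)
PS 0-2 [J2]: (3,2,1)
link3: (4,2,1)
PS 3-1 [J2]: (4,2,2)
C 3-2 [J2]: (4,2,3)
link4: (5,2,3)
R 4-2 [J1]: (5,3,3)
P 1-4 [J1]: (5,4,3)
Grübler: 3·4 − 2·4 − 3 = 1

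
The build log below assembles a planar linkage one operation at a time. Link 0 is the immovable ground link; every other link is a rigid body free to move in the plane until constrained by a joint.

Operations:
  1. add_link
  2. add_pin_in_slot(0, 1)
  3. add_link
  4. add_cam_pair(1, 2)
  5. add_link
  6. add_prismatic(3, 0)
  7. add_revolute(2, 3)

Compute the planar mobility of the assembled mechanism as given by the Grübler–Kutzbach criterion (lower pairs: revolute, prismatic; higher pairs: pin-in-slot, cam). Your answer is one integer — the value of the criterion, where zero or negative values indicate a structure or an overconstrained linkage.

M = 3

ground; <1,0,0>
#1 <2,0,0>
PS:0↔1 J2 <2,0,1>
#2 <3,0,1>
C:1↔2 J2 <3,0,2>
#3 <4,0,2>
P:3↔0 J1 <4,1,2>
R:2↔3 J1 <4,2,2>
3×3 − 2×2 − 1×2 = 3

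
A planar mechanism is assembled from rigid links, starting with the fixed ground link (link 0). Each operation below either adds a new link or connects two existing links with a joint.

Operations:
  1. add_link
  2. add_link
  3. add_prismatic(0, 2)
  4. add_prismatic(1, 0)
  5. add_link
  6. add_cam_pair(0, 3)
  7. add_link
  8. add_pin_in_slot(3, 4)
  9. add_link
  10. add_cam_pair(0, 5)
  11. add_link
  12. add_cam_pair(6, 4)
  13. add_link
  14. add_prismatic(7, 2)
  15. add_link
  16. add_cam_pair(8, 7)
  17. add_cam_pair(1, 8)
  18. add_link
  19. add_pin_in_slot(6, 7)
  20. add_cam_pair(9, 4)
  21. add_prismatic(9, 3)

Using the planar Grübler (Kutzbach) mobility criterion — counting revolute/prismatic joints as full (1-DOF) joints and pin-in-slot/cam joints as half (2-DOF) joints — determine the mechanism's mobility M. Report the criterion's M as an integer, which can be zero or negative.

[1;0;0] (link 0 is ground)
L+ [2;0;0]
L+ [3;0;0]
P(0,2)∈J1 [3;1;0]
P(1,0)∈J1 [3;2;0]
L+ [4;2;0]
C(0,3)∈J2 [4;2;1]
L+ [5;2;1]
PS(3,4)∈J2 [5;2;2]
L+ [6;2;2]
C(0,5)∈J2 [6;2;3]
L+ [7;2;3]
C(6,4)∈J2 [7;2;4]
L+ [8;2;4]
P(7,2)∈J1 [8;3;4]
L+ [9;3;4]
C(8,7)∈J2 [9;3;5]
C(1,8)∈J2 [9;3;6]
L+ [10;3;6]
PS(6,7)∈J2 [10;3;7]
C(9,4)∈J2 [10;3;8]
P(9,3)∈J1 [10;4;8]
mobility = 27 − 8 − 8 = 11

M = 11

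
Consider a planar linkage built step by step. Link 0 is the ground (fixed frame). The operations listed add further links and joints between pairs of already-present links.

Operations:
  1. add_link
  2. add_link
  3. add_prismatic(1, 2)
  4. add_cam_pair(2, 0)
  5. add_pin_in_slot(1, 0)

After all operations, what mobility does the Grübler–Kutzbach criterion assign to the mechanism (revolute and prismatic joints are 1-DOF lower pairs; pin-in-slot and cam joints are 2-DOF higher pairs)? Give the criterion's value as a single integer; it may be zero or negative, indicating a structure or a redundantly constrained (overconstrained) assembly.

M = 2

L=1 J1=0 J2=0
add link → L=2 J1=0 J2=0
add link → L=3 J1=0 J2=0
P@1,2 dof=1 J1 → L=3 J1=1 J2=0
C@2,0 dof=2 J2 → L=3 J1=1 J2=1
PS@1,0 dof=2 J2 → L=3 J1=1 J2=2
M=3(L−1)−2J1−J2=3·2−2·1−2=2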